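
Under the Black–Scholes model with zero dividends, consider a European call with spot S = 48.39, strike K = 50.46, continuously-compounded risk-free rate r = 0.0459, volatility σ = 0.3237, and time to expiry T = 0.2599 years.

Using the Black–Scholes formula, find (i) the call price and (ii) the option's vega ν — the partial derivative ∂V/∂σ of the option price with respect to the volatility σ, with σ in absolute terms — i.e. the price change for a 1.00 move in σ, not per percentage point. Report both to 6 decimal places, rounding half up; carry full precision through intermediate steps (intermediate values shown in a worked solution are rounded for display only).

price = 2.547678
ν = 9.793532

σ√T = 0.3237·√0.2599 = 0.165024
d₁ = (ln(S/K) + (r+σ²/2)T) / (σ√T) = (ln(48.39/50.46) + (0.0459+0.3237²/2)·0.2599) / 0.165024 = (-0.041888 + 0.025546) / 0.165024 = -0.099028
d₂ = d₁ − σ√T = -0.099028 − 0.165024 = -0.264052
e^{−rT} = e^{−0.0459·0.2599} = 0.988141
N(d₁) = 0.460558,  N(d₂) = 0.395870
Call price V = S·N(d₁) − K·e^{−rT}·N(d₂) = 22.286400 − 19.738722 = 2.547678
φ(d₁) = (1/√(2π))·e^{−d₁²/2} = 0.396991
ν = S·φ(d₁)·√T = 9.793532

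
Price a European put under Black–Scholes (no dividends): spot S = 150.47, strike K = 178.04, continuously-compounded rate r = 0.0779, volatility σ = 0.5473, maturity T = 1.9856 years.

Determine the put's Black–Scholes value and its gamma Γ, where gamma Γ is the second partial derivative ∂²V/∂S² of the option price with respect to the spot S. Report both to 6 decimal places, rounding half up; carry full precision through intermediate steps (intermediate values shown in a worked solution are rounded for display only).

price = 46.515392
Γ = 0.003213

σ√T = 0.5473·√1.9856 = 0.771208
d₁ = (ln(S/K) + (r+σ²/2)T) / (σ√T) = (ln(150.47/178.04) + (0.0779+0.5473²/2)·1.9856) / 0.771208 = (-0.168245 + 0.452059) / 0.771208 = 0.368013
d₂ = d₁ − σ√T = 0.368013 − 0.771208 = -0.403195
e^{−rT} = e^{−0.0779·1.9856} = 0.856691
N(−d₁) = 0.356432,  N(−d₂) = 0.656598
Put price V = K·e^{−rT}·N(−d₂) − S·N(−d₁) = 100.147687 − 53.632295 = 46.515392
φ(d₁) = (1/√(2π))·e^{−d₁²/2} = 0.372822
Γ = φ(d₁) / (S·σ·√T) = 0.003213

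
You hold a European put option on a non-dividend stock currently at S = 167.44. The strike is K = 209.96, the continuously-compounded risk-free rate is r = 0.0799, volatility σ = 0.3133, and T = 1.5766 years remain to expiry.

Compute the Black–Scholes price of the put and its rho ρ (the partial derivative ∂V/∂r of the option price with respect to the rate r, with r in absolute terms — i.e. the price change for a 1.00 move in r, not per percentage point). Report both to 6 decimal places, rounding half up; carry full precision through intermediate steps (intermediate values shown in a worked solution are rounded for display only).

σ√T = 0.3133·√1.5766 = 0.393388
d₁ = (ln(S/K) + (r+σ²/2)T) / (σ√T) = (ln(167.44/209.96) + (0.0799+0.3133²/2)·1.5766) / 0.393388 = (-0.226292 + 0.203347) / 0.393388 = -0.058325
d₂ = d₁ − σ√T = -0.058325 − 0.393388 = -0.451714
e^{−rT} = e^{−0.0799·1.5766} = 0.881641
N(−d₁) = 0.523255,  N(−d₂) = 0.674262
Put price V = K·e^{−rT}·N(−d₂) − S·N(−d₁) = 124.812253 − 87.613869 = 37.198384
ρ = −K·T·e^{−rT}·N(−d₂) = -196.778999

price = 37.198384
ρ = -196.778999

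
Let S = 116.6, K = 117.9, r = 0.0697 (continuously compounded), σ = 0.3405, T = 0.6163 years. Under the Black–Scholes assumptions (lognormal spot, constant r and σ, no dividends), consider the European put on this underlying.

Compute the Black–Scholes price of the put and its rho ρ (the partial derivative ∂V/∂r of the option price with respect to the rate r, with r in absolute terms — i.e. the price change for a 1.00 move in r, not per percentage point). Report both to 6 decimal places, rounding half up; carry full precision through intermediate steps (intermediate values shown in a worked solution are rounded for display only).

σ√T = 0.3405·√0.6163 = 0.267309
d₁ = (ln(S/K) + (r+σ²/2)T) / (σ√T) = (ln(116.6/117.9) + (0.0697+0.3405²/2)·0.6163) / 0.267309 = (-0.011088 + 0.078683) / 0.267309 = 0.252874
d₂ = d₁ − σ√T = 0.252874 − 0.267309 = -0.014434
e^{−rT} = e^{−0.0697·0.6163} = 0.957953
N(−d₁) = 0.400183,  N(−d₂) = 0.505758
Put price V = K·e^{−rT}·N(−d₂) − S·N(−d₁) = 57.121707 − 46.661292 = 10.460415
ρ = −K·T·e^{−rT}·N(−d₂) = -35.204108

price = 10.460415
ρ = -35.204108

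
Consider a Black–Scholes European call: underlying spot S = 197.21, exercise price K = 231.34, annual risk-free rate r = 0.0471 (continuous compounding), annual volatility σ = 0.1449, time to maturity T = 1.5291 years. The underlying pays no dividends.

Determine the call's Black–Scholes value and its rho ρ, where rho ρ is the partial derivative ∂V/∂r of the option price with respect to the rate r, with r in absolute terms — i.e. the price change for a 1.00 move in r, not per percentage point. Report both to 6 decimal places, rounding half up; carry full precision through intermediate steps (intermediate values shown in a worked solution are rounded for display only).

price = 7.414496
ρ = 92.649016

σ√T = 0.1449·√1.5291 = 0.179179
d₁ = (ln(S/K) + (r+σ²/2)T) / (σ√T) = (ln(197.21/231.34) + (0.0471+0.1449²/2)·1.5291) / 0.179179 = (-0.159619 + 0.088073) / 0.179179 = -0.399301
d₂ = d₁ − σ√T = -0.399301 − 0.179179 = -0.578480
e^{−rT} = e^{−0.0471·1.5291} = 0.930512
N(d₁) = 0.344836,  N(d₂) = 0.281470
Call price V = S·N(d₁) − K·e^{−rT}·N(d₂) = 68.005050 − 60.590554 = 7.414496
ρ = K·T·e^{−rT}·N(d₂) = 92.649016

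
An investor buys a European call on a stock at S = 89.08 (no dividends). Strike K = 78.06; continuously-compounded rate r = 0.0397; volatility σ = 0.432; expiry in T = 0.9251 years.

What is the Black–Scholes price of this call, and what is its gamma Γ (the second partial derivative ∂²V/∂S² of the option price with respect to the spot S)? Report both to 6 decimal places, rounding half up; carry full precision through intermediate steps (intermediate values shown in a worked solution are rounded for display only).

σ√T = 0.432·√0.9251 = 0.415507
d₁ = (ln(S/K) + (r+σ²/2)T) / (σ√T) = (ln(89.08/78.06) + (0.0397+0.432²/2)·0.9251) / 0.415507 = (0.132057 + 0.123049) / 0.415507 = 0.613965
d₂ = d₁ − σ√T = 0.613965 − 0.415507 = 0.198458
e^{−rT} = e^{−0.0397·0.9251} = 0.963940
N(d₁) = 0.730381,  N(d₂) = 0.578657
Call price V = S·N(d₁) − K·e^{−rT}·N(d₂) = 65.062311 − 43.541097 = 21.521214
φ(d₁) = (1/√(2π))·e^{−d₁²/2} = 0.330412
Γ = φ(d₁) / (S·σ·√T) = 0.008927

price = 21.521214
Γ = 0.008927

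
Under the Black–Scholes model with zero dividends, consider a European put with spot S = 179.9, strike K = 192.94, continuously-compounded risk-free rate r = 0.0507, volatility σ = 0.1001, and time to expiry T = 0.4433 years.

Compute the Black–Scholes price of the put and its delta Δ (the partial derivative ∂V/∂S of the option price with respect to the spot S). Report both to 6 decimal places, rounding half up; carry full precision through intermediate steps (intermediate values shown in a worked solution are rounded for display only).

price = 10.468156
Δ = -0.751566

σ√T = 0.1001·√0.4433 = 0.066647
d₁ = (ln(S/K) + (r+σ²/2)T) / (σ√T) = (ln(179.9/192.94) + (0.0507+0.1001²/2)·0.4433) / 0.066647 = (-0.069978 + 0.024696) / 0.066647 = -0.679425
d₂ = d₁ − σ√T = -0.679425 − 0.066647 = -0.746072
e^{−rT} = e^{−0.0507·0.4433} = 0.977775
N(−d₁) = 0.751566,  N(−d₂) = 0.772188
Put price V = K·e^{−rT}·N(−d₂) − S·N(−d₁) = 145.674817 − 135.206661 = 10.468156
Δ = −N(−d₁) = -0.751566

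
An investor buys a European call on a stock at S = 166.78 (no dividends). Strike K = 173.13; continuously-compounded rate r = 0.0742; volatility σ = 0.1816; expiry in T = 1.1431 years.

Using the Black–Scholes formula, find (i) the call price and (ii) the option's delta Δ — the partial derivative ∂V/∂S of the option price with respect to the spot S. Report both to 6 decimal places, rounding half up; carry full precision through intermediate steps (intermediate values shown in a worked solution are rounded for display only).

σ√T = 0.1816·√1.1431 = 0.194159
d₁ = (ln(S/K) + (r+σ²/2)T) / (σ√T) = (ln(166.78/173.13) + (0.0742+0.1816²/2)·1.1431) / 0.194159 = (-0.037367 + 0.103667) / 0.194159 = 0.341471
d₂ = d₁ − σ√T = 0.341471 − 0.194159 = 0.147312
e^{−rT} = e^{−0.0742·1.1431} = 0.918679
N(d₁) = 0.633625,  N(d₂) = 0.558557
Call price V = S·N(d₁) − K·e^{−rT}·N(d₂) = 105.676059 − 88.839043 = 16.837017
Δ = N(d₁) = 0.633625

price = 16.837017
Δ = 0.633625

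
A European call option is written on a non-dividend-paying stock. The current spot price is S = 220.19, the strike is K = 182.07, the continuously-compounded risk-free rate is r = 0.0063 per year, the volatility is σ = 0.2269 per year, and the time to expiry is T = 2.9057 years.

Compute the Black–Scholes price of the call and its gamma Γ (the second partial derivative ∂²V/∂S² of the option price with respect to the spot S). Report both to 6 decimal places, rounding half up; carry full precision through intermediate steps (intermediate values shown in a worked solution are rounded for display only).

σ√T = 0.2269·√2.9057 = 0.386776
d₁ = (ln(S/K) + (r+σ²/2)T) / (σ√T) = (ln(220.19/182.07) + (0.0063+0.2269²/2)·2.9057) / 0.386776 = (0.190100 + 0.093104) / 0.386776 = 0.732215
d₂ = d₁ − σ√T = 0.732215 − 0.386776 = 0.345439
e^{−rT} = e^{−0.0063·2.9057} = 0.981861
N(d₁) = 0.767981,  N(d₂) = 0.635118
Call price V = S·N(d₁) − K·e^{−rT}·N(d₂) = 169.101813 − 113.538321 = 55.563491
φ(d₁) = (1/√(2π))·e^{−d₁²/2} = 0.305133
Γ = φ(d₁) / (S·σ·√T) = 0.003583

price = 55.563491
Γ = 0.003583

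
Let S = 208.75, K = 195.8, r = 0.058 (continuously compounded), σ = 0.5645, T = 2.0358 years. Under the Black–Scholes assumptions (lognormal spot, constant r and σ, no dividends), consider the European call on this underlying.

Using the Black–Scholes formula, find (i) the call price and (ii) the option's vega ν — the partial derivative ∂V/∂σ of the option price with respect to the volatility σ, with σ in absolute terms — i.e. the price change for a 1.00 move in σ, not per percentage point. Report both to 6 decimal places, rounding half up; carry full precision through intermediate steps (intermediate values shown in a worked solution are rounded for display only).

price = 78.686319
ν = 97.507427

σ√T = 0.5645·√2.0358 = 0.805437
d₁ = (ln(S/K) + (r+σ²/2)T) / (σ√T) = (ln(208.75/195.8) + (0.058+0.5645²/2)·2.0358) / 0.805437 = (0.064044 + 0.442441) / 0.805437 = 0.628832
d₂ = d₁ − σ√T = 0.628832 − 0.805437 = -0.176605
e^{−rT} = e^{−0.058·2.0358} = 0.888628
N(d₁) = 0.735270,  N(d₂) = 0.429909
Call price V = S·N(d₁) − K·e^{−rT}·N(d₂) = 153.487697 − 74.801379 = 78.686319
φ(d₁) = (1/√(2π))·e^{−d₁²/2} = 0.327374
ν = S·φ(d₁)·√T = 97.507427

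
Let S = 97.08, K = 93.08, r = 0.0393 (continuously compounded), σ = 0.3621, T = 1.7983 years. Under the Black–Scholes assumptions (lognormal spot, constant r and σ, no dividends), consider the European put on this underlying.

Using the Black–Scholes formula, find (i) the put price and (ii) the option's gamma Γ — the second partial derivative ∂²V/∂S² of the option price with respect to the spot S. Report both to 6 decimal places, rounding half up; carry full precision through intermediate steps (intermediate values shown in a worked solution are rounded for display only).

price = 12.917859
Γ = 0.007560

σ√T = 0.3621·√1.7983 = 0.485579
d₁ = (ln(S/K) + (r+σ²/2)T) / (σ√T) = (ln(97.08/93.08) + (0.0393+0.3621²/2)·1.7983) / 0.485579 = (0.042076 + 0.188567) / 0.485579 = 0.474985
d₂ = d₁ − σ√T = 0.474985 − 0.485579 = -0.010594
e^{−rT} = e^{−0.0393·1.7983} = 0.931766
N(−d₁) = 0.317399,  N(−d₂) = 0.504226
Put price V = K·e^{−rT}·N(−d₂) − S·N(−d₁) = 43.730940 − 30.813081 = 12.917859
φ(d₁) = (1/√(2π))·e^{−d₁²/2} = 0.356385
Γ = φ(d₁) / (S·σ·√T) = 0.007560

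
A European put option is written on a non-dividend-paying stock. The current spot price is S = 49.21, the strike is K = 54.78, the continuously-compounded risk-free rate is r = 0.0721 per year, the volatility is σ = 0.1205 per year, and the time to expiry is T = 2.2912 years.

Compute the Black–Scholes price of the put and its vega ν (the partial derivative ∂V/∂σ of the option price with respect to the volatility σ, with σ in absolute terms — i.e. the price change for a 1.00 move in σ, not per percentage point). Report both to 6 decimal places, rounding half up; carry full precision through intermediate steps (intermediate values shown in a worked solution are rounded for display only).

σ√T = 0.1205·√2.2912 = 0.182397
d₁ = (ln(S/K) + (r+σ²/2)T) / (σ√T) = (ln(49.21/54.78) + (0.0721+0.1205²/2)·2.2912) / 0.182397 = (-0.107228 + 0.181830) / 0.182397 = 0.409006
d₂ = d₁ − σ√T = 0.409006 − 0.182397 = 0.226609
e^{−rT} = e^{−0.0721·2.2912} = 0.847728
N(−d₁) = 0.341268,  N(−d₂) = 0.410364
Put price V = K·e^{−rT}·N(−d₂) − S·N(−d₁) = 19.056706 − 16.793781 = 2.262925
φ(d₁) = (1/√(2π))·e^{−d₁²/2} = 0.366931
ν = S·φ(d₁)·√T = 27.331865

price = 2.262925
ν = 27.331865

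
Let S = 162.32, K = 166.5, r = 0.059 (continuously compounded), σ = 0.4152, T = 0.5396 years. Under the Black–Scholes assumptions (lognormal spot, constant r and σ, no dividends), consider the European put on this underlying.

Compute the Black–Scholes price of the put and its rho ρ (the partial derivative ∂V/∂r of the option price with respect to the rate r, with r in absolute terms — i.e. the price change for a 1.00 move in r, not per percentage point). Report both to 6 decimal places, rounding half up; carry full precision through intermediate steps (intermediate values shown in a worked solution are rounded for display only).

price = 19.096895
ρ = -48.065790

σ√T = 0.4152·√0.5396 = 0.304995
d₁ = (ln(S/K) + (r+σ²/2)T) / (σ√T) = (ln(162.32/166.5) + (0.059+0.4152²/2)·0.5396) / 0.304995 = (-0.025426 + 0.078348) / 0.304995 = 0.173517
d₂ = d₁ − σ√T = 0.173517 − 0.304995 = -0.131478
e^{−rT} = e^{−0.059·0.5396} = 0.968665
N(−d₁) = 0.431123,  N(−d₂) = 0.552302
Put price V = K·e^{−rT}·N(−d₂) − S·N(−d₁) = 89.076705 − 69.979810 = 19.096895
ρ = −K·T·e^{−rT}·N(−d₂) = -48.065790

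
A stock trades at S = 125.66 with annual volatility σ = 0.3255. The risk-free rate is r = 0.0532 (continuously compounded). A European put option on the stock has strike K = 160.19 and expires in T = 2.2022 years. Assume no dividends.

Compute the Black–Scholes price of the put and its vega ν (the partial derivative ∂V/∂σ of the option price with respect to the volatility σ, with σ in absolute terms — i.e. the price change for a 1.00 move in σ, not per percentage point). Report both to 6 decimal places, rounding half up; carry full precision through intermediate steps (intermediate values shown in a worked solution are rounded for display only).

σ√T = 0.3255·√2.2022 = 0.483036
d₁ = (ln(S/K) + (r+σ²/2)T) / (σ√T) = (ln(125.66/160.19) + (0.0532+0.3255²/2)·2.2022) / 0.483036 = (-0.242781 + 0.233819) / 0.483036 = -0.018553
d₂ = d₁ − σ√T = -0.018553 − 0.483036 = -0.501589
e^{−rT} = e^{−0.0532·2.2022} = 0.889446
N(−d₁) = 0.507401,  N(−d₂) = 0.692022
Put price V = K·e^{−rT}·N(−d₂) − S·N(−d₁) = 98.599445 − 63.760043 = 34.839402
φ(d₁) = (1/√(2π))·e^{−d₁²/2} = 0.398874
ν = S·φ(d₁)·√T = 74.380784

price = 34.839402
ν = 74.380784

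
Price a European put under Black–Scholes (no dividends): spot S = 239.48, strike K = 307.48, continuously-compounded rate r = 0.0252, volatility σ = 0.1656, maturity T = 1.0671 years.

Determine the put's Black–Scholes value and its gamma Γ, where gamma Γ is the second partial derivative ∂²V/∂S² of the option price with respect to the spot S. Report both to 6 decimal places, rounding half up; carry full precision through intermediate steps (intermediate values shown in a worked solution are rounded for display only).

σ√T = 0.1656·√1.0671 = 0.171066
d₁ = (ln(S/K) + (r+σ²/2)T) / (σ√T) = (ln(239.48/307.48) + (0.0252+0.1656²/2)·1.0671) / 0.171066 = (-0.249940 + 0.041523) / 0.171066 = -1.218348
d₂ = d₁ − σ√T = -1.218348 − 0.171066 = -1.389413
e^{−rT} = e^{−0.0252·1.0671} = 0.973467
N(−d₁) = 0.888454,  N(−d₂) = 0.917646
Put price V = K·e^{−rT}·N(−d₂) − S·N(−d₁) = 274.671557 − 212.766981 = 61.904576
φ(d₁) = (1/√(2π))·e^{−d₁²/2} = 0.189925
Γ = φ(d₁) / (S·σ·√T) = 0.004636

price = 61.904576
Γ = 0.004636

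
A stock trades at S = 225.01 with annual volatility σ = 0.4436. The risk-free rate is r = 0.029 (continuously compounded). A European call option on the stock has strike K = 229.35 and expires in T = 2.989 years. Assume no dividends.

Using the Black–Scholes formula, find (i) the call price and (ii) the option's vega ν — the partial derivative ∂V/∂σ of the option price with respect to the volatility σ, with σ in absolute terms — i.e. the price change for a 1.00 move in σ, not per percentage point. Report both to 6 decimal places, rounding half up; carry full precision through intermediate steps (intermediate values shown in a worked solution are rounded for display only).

σ√T = 0.4436·√2.989 = 0.766928
d₁ = (ln(S/K) + (r+σ²/2)T) / (σ√T) = (ln(225.01/229.35) + (0.029+0.4436²/2)·2.989) / 0.766928 = (-0.019104 + 0.380770) / 0.766928 = 0.471577
d₂ = d₁ − σ√T = 0.471577 − 0.766928 = -0.295351
e^{−rT} = e^{−0.029·2.989} = 0.916970
N(d₁) = 0.681386,  N(d₂) = 0.383863
Call price V = S·N(d₁) − K·e^{−rT}·N(d₂) = 153.318606 − 80.729079 = 72.589527
φ(d₁) = (1/√(2π))·e^{−d₁²/2} = 0.356960
ν = S·φ(d₁)·√T = 138.862352

price = 72.589527
ν = 138.862352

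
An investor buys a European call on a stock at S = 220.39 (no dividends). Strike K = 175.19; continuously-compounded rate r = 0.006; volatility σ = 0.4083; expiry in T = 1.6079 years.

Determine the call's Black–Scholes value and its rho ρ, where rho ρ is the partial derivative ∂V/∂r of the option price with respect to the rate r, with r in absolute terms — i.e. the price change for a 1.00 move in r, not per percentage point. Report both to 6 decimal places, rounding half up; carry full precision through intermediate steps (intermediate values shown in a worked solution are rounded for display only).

price = 67.770590
ρ = 161.941380

σ√T = 0.4083·√1.6079 = 0.517737
d₁ = (ln(S/K) + (r+σ²/2)T) / (σ√T) = (ln(220.39/175.19) + (0.006+0.4083²/2)·1.6079) / 0.517737 = (0.229528 + 0.143673) / 0.517737 = 0.720831
d₂ = d₁ − σ√T = 0.720831 − 0.517737 = 0.203094
e^{−rT} = e^{−0.006·1.6079} = 0.990399
N(d₁) = 0.764493,  N(d₂) = 0.580469
Call price V = S·N(d₁) − K·e^{−rT}·N(d₂) = 168.486667 − 100.716077 = 67.770590
ρ = K·T·e^{−rT}·N(d₂) = 161.941380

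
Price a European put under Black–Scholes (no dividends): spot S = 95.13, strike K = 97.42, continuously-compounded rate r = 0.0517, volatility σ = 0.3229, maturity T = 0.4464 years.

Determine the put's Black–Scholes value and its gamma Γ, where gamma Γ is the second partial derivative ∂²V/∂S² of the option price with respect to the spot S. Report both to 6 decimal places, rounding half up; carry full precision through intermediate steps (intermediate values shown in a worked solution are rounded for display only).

price = 8.208409
Γ = 0.019332

σ√T = 0.3229·√0.4464 = 0.215740
d₁ = (ln(S/K) + (r+σ²/2)T) / (σ√T) = (ln(95.13/97.42) + (0.0517+0.3229²/2)·0.4464) / 0.215740 = (-0.023787 + 0.046351) / 0.215740 = 0.104587
d₂ = d₁ − σ√T = 0.104587 − 0.215740 = -0.111153
e^{−rT} = e^{−0.0517·0.4464} = 0.977185
N(−d₁) = 0.458352,  N(−d₂) = 0.544252
Put price V = K·e^{−rT}·N(−d₂) − S·N(−d₁) = 51.811417 − 43.603008 = 8.208409
φ(d₁) = (1/√(2π))·e^{−d₁²/2} = 0.396766
Γ = φ(d₁) / (S·σ·√T) = 0.019332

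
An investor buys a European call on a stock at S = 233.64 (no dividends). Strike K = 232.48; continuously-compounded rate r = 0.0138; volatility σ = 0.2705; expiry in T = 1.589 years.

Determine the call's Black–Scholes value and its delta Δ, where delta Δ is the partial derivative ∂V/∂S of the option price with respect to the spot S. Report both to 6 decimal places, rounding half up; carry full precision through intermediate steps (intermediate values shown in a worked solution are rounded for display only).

price = 34.406613
Δ = 0.598473

σ√T = 0.2705·√1.589 = 0.340980
d₁ = (ln(S/K) + (r+σ²/2)T) / (σ√T) = (ln(233.64/232.48) + (0.0138+0.2705²/2)·1.589) / 0.340980 = (0.004977 + 0.080062) / 0.340980 = 0.249396
d₂ = d₁ − σ√T = 0.249396 − 0.340980 = -0.091584
e^{−rT} = e^{−0.0138·1.589} = 0.978310
N(d₁) = 0.598473,  N(d₂) = 0.463514
Call price V = S·N(d₁) − K·e^{−rT}·N(d₂) = 139.827209 − 105.420596 = 34.406613
Δ = N(d₁) = 0.598473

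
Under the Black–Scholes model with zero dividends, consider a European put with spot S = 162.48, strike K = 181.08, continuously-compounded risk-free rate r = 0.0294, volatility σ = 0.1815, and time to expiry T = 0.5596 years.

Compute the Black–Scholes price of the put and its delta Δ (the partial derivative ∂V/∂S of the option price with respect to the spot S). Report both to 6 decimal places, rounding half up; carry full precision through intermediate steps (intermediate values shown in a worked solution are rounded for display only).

price = 19.070953
Δ = -0.728807

σ√T = 0.1815·√0.5596 = 0.135774
d₁ = (ln(S/K) + (r+σ²/2)T) / (σ√T) = (ln(162.48/181.08) + (0.0294+0.1815²/2)·0.5596) / 0.135774 = (-0.108384 + 0.025669) / 0.135774 = -0.609209
d₂ = d₁ − σ√T = -0.609209 − 0.135774 = -0.744983
e^{−rT} = e^{−0.0294·0.5596} = 0.983682
N(−d₁) = 0.728807,  N(−d₂) = 0.771859
Put price V = K·e^{−rT}·N(−d₂) − S·N(−d₁) = 137.487520 − 118.416567 = 19.070953
Δ = −N(−d₁) = -0.728807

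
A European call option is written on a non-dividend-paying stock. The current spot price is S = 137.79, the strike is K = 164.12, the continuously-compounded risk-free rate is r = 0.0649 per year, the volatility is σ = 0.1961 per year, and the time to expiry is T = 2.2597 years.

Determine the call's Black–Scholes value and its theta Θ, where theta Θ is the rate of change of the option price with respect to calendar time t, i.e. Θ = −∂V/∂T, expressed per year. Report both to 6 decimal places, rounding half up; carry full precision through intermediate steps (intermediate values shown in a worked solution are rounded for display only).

price = 14.479855
Θ = -7.296569

σ√T = 0.1961·√2.2597 = 0.294783
d₁ = (ln(S/K) + (r+σ²/2)T) / (σ√T) = (ln(137.79/164.12) + (0.0649+0.1961²/2)·2.2597) / 0.294783 = (-0.174867 + 0.190103) / 0.294783 = 0.051686
d₂ = d₁ − σ√T = 0.051686 − 0.294783 = -0.243098
e^{−rT} = e^{−0.0649·2.2597} = 0.863592
N(d₁) = 0.520610,  N(d₂) = 0.403965
Call price V = S·N(d₁) − K·e^{−rT}·N(d₂) = 71.734909 − 57.255054 = 14.479855
φ(d₁) = (1/√(2π))·e^{−d₁²/2} = 0.398410
Θ = −S·φ(d₁)·σ/(2√T) − r·K·e^{−rT}·N(d₂) = −3.580716 − 3.715853 = -7.296569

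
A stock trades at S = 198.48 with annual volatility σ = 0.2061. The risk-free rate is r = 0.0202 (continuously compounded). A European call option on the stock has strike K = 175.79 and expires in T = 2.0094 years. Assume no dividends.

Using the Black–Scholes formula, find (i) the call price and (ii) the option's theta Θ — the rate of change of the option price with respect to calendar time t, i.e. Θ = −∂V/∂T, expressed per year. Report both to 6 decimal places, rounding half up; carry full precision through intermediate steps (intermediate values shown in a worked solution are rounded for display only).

σ√T = 0.2061·√2.0094 = 0.292154
d₁ = (ln(S/K) + (r+σ²/2)T) / (σ√T) = (ln(198.48/175.79) + (0.0202+0.2061²/2)·2.0094) / 0.292154 = (0.121398 + 0.083267) / 0.292154 = 0.700539
d₂ = d₁ − σ√T = 0.700539 − 0.292154 = 0.408385
e^{−rT} = e^{−0.0202·2.0094} = 0.960223
N(d₁) = 0.758205,  N(d₂) = 0.658505
Call price V = S·N(d₁) − K·e^{−rT}·N(d₂) = 150.488454 − 111.153988 = 39.334467
φ(d₁) = (1/√(2π))·e^{−d₁²/2} = 0.312136
Θ = −S·φ(d₁)·σ/(2√T) − r·K·e^{−rT}·N(d₂) = −4.503763 − 2.245311 = -6.749074

price = 39.334467
Θ = -6.749074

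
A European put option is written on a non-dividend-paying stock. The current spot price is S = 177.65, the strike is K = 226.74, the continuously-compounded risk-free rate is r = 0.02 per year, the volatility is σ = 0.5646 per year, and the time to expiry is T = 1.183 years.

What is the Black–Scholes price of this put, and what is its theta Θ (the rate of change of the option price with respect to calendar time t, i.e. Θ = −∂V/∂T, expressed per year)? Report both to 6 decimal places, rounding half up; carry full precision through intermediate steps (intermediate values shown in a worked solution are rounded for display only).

price = 72.977415
Θ = -15.060782

σ√T = 0.5646·√1.183 = 0.614092
d₁ = (ln(S/K) + (r+σ²/2)T) / (σ√T) = (ln(177.65/226.74) + (0.02+0.5646²/2)·1.183) / 0.614092 = (-0.243989 + 0.212214) / 0.614092 = -0.051742
d₂ = d₁ − σ√T = -0.051742 − 0.614092 = -0.665834
e^{−rT} = e^{−0.02·1.183} = 0.976618
N(−d₁) = 0.520633,  N(−d₂) = 0.747241
Put price V = K·e^{−rT}·N(−d₂) − S·N(−d₁) = 165.467844 − 92.490429 = 72.977415
φ(d₁) = (1/√(2π))·e^{−d₁²/2} = 0.398409
Θ = −S·φ(d₁)·σ/(2√T) + r·K·e^{−rT}·N(−d₂) = −18.370138 + 3.309357 = -15.060782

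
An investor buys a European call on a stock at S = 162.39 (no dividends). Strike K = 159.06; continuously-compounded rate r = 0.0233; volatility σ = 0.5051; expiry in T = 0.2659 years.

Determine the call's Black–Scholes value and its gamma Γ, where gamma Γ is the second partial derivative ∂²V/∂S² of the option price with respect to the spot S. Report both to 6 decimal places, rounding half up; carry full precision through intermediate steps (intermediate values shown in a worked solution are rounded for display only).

σ√T = 0.5051·√0.2659 = 0.260457
d₁ = (ln(S/K) + (r+σ²/2)T) / (σ√T) = (ln(162.39/159.06) + (0.0233+0.5051²/2)·0.2659) / 0.260457 = (0.020719 + 0.040114) / 0.260457 = 0.233565
d₂ = d₁ − σ√T = 0.233565 − 0.260457 = -0.026892
e^{−rT} = e^{−0.0233·0.2659} = 0.993824
N(d₁) = 0.592339,  N(d₂) = 0.489273
Call price V = S·N(d₁) − K·e^{−rT}·N(d₂) = 96.189903 − 77.343100 = 18.846803
φ(d₁) = (1/√(2π))·e^{−d₁²/2} = 0.388208
Γ = φ(d₁) / (S·σ·√T) = 0.009178

price = 18.846803
Γ = 0.009178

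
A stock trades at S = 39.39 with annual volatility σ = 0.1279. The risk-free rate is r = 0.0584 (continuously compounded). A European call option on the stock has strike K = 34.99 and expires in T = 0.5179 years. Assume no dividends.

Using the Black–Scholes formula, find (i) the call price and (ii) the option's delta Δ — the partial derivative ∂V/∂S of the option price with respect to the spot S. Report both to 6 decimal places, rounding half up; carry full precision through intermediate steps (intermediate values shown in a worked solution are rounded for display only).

price = 5.517799
Δ = 0.951694

σ√T = 0.1279·√0.5179 = 0.092044
d₁ = (ln(S/K) + (r+σ²/2)T) / (σ√T) = (ln(39.39/34.99) + (0.0584+0.1279²/2)·0.5179) / 0.092044 = (0.118450 + 0.034481) / 0.092044 = 1.661507
d₂ = d₁ − σ√T = 1.661507 − 0.092044 = 1.569463
e^{−rT} = e^{−0.0584·0.5179} = 0.970207
N(d₁) = 0.951694,  N(d₂) = 0.941730
Call price V = S·N(d₁) − K·e^{−rT}·N(d₂) = 37.487233 − 31.969434 = 5.517799
Δ = N(d₁) = 0.951694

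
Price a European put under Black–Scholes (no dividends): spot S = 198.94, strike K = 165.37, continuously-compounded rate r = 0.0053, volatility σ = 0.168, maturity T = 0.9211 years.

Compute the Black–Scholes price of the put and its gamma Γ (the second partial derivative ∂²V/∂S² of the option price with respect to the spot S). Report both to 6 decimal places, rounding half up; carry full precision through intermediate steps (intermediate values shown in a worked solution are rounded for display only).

σ√T = 0.168·√0.9211 = 0.161236
d₁ = (ln(S/K) + (r+σ²/2)T) / (σ√T) = (ln(198.94/165.37) + (0.0053+0.168²/2)·0.9211) / 0.161236 = (0.184818 + 0.017880) / 0.161236 = 1.257151
d₂ = d₁ − σ√T = 1.257151 − 0.161236 = 1.095915
e^{−rT} = e^{−0.0053·0.9211} = 0.995130
N(−d₁) = 0.104350,  N(−d₂) = 0.136558
Put price V = K·e^{−rT}·N(−d₂) − S·N(−d₁) = 22.472634 − 20.759292 = 1.713342
φ(d₁) = (1/√(2π))·e^{−d₁²/2} = 0.181019
Γ = φ(d₁) / (S·σ·√T) = 0.005643

price = 1.713342
Γ = 0.005643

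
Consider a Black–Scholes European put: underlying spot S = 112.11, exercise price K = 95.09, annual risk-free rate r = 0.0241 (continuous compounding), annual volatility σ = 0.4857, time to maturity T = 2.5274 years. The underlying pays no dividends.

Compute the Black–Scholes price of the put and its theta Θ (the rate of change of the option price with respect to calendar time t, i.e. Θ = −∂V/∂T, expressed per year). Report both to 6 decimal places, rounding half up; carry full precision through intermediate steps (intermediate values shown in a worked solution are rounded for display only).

price = 20.188682
Θ = -4.269630

σ√T = 0.4857·√2.5274 = 0.772156
d₁ = (ln(S/K) + (r+σ²/2)T) / (σ√T) = (ln(112.11/95.09) + (0.0241+0.4857²/2)·2.5274) / 0.772156 = (0.164657 + 0.359023) / 0.772156 = 0.678204
d₂ = d₁ − σ√T = 0.678204 − 0.772156 = -0.093952
e^{−rT} = e^{−0.0241·2.5274} = 0.940908
N(−d₁) = 0.248821,  N(−d₂) = 0.537426
Put price V = K·e^{−rT}·N(−d₂) − S·N(−d₁) = 48.084014 − 27.895332 = 20.188682
φ(d₁) = (1/√(2π))·e^{−d₁²/2} = 0.316979
Θ = −S·φ(d₁)·σ/(2√T) + r·K·e^{−rT}·N(−d₂) = −5.428455 + 1.158825 = -4.269630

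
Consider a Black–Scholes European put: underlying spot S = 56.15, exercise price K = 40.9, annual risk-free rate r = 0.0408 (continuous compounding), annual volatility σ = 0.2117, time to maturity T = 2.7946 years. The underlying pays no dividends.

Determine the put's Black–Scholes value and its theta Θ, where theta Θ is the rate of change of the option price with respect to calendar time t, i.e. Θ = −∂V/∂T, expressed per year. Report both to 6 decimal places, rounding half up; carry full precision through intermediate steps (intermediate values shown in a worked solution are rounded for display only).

price = 0.857616
Θ = -0.314518

σ√T = 0.2117·√2.7946 = 0.353900
d₁ = (ln(S/K) + (r+σ²/2)T) / (σ√T) = (ln(56.15/40.9) + (0.0408+0.2117²/2)·2.7946) / 0.353900 = (0.316897 + 0.176642) / 0.353900 = 1.394571
d₂ = d₁ − σ√T = 1.394571 − 0.353900 = 1.040671
e^{−rT} = e^{−0.0408·2.7946} = 0.892240
N(−d₁) = 0.081573,  N(−d₂) = 0.149014
Put price V = K·e^{−rT}·N(−d₂) − S·N(−d₁) = 5.437916 − 4.580300 = 0.857616
φ(d₁) = (1/√(2π))·e^{−d₁²/2} = 0.150868
Θ = −S·φ(d₁)·σ/(2√T) + r·K·e^{−rT}·N(−d₂) = −0.536385 + 0.221867 = -0.314518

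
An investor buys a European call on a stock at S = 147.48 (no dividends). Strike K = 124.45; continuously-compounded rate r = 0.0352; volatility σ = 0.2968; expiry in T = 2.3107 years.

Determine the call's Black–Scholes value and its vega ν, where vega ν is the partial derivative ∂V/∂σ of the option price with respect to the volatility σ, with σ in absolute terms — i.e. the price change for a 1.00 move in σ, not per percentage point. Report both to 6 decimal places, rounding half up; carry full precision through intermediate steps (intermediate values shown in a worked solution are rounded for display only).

σ√T = 0.2968·√2.3107 = 0.451165
d₁ = (ln(S/K) + (r+σ²/2)T) / (σ√T) = (ln(147.48/124.45) + (0.0352+0.2968²/2)·2.3107) / 0.451165 = (0.169789 + 0.183112) / 0.451165 = 0.782197
d₂ = d₁ − σ√T = 0.782197 − 0.451165 = 0.331032
e^{−rT} = e^{−0.0352·2.3107} = 0.921883
N(d₁) = 0.782951,  N(d₂) = 0.629690
Call price V = S·N(d₁) − K·e^{−rT}·N(d₂) = 115.469564 − 72.243291 = 43.226273
φ(d₁) = (1/√(2π))·e^{−d₁²/2} = 0.293800
ν = S·φ(d₁)·√T = 65.865385

price = 43.226273
ν = 65.865385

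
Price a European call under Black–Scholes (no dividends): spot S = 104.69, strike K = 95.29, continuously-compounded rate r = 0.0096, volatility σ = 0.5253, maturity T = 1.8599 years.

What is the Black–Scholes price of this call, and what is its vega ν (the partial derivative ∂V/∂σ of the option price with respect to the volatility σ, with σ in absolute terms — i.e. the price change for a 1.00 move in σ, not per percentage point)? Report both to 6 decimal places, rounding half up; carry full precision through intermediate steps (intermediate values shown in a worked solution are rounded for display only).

σ√T = 0.5253·√1.8599 = 0.716394
d₁ = (ln(S/K) + (r+σ²/2)T) / (σ√T) = (ln(104.69/95.29) + (0.0096+0.5253²/2)·1.8599) / 0.716394 = (0.094079 + 0.274466) / 0.716394 = 0.514443
d₂ = d₁ − σ√T = 0.514443 − 0.716394 = -0.201951
e^{−rT} = e^{−0.0096·1.8599} = 0.982303
N(d₁) = 0.696529,  N(d₂) = 0.419977
Call price V = S·N(d₁) − K·e^{−rT}·N(d₂) = 72.919613 − 39.311439 = 33.608175
φ(d₁) = (1/√(2π))·e^{−d₁²/2} = 0.349496
ν = S·φ(d₁)·√T = 49.898978

price = 33.608175
ν = 49.898978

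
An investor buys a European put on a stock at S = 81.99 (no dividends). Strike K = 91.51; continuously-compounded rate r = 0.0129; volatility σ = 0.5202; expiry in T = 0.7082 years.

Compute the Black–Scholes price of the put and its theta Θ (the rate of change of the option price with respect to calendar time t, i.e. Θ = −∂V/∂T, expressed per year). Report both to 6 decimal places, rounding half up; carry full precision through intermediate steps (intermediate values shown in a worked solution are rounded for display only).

price = 19.689681
Θ = -9.321406

σ√T = 0.5202·√0.7082 = 0.437772
d₁ = (ln(S/K) + (r+σ²/2)T) / (σ√T) = (ln(81.99/91.51) + (0.0129+0.5202²/2)·0.7082) / 0.437772 = (-0.109851 + 0.104958) / 0.437772 = -0.011177
d₂ = d₁ − σ√T = -0.011177 − 0.437772 = -0.448949
e^{−rT} = e^{−0.0129·0.7082} = 0.990906
N(−d₁) = 0.504459,  N(−d₂) = 0.673266
Put price V = K·e^{−rT}·N(−d₂) − S·N(−d₁) = 61.050257 − 41.360576 = 19.689681
φ(d₁) = (1/√(2π))·e^{−d₁²/2} = 0.398917
Θ = −S·φ(d₁)·σ/(2√T) + r·K·e^{−rT}·N(−d₂) = −10.108954 + 0.787548 = -9.321406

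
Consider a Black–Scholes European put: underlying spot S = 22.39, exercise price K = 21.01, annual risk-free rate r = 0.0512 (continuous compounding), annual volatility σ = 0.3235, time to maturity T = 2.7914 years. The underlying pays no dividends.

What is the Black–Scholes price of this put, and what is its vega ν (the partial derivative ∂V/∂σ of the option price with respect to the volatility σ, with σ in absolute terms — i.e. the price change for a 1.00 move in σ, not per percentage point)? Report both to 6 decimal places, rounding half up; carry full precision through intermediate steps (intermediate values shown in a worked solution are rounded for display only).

σ√T = 0.3235·√2.7914 = 0.540487
d₁ = (ln(S/K) + (r+σ²/2)T) / (σ√T) = (ln(22.39/21.01) + (0.0512+0.3235²/2)·2.7914) / 0.540487 = (0.063616 + 0.288983) / 0.540487 = 0.652372
d₂ = d₁ − σ√T = 0.652372 − 0.540487 = 0.111885
e^{−rT} = e^{−0.0512·2.7914} = 0.866824
N(−d₁) = 0.257081,  N(−d₂) = 0.455457
Put price V = K·e^{−rT}·N(−d₂) − S·N(−d₁) = 8.294772 − 5.756034 = 2.538738
φ(d₁) = (1/√(2π))·e^{−d₁²/2} = 0.322474
ν = S·φ(d₁)·√T = 12.063119

price = 2.538738
ν = 12.063119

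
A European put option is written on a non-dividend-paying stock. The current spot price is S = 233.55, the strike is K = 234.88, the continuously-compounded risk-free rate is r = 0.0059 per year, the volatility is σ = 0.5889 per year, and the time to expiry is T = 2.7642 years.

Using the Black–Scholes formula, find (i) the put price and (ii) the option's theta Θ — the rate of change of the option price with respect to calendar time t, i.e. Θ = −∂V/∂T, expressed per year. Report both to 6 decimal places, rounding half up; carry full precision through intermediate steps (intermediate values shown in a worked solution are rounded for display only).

price = 86.015268
Θ = -13.626899

σ√T = 0.5889·√2.7642 = 0.979098
d₁ = (ln(S/K) + (r+σ²/2)T) / (σ√T) = (ln(233.55/234.88) + (0.0059+0.5889²/2)·2.7642) / 0.979098 = (-0.005679 + 0.495625) / 0.979098 = 0.500406
d₂ = d₁ − σ√T = 0.500406 − 0.979098 = -0.478692
e^{−rT} = e^{−0.0059·2.7642} = 0.983823
N(−d₁) = 0.308395,  N(−d₂) = 0.683921
Put price V = K·e^{−rT}·N(−d₂) − S·N(−d₁) = 158.040806 − 72.025538 = 86.015268
φ(d₁) = (1/√(2π))·e^{−d₁²/2} = 0.351994
Θ = −S·φ(d₁)·σ/(2√T) + r·K·e^{−rT}·N(−d₂) = −14.559340 + 0.932441 = -13.626899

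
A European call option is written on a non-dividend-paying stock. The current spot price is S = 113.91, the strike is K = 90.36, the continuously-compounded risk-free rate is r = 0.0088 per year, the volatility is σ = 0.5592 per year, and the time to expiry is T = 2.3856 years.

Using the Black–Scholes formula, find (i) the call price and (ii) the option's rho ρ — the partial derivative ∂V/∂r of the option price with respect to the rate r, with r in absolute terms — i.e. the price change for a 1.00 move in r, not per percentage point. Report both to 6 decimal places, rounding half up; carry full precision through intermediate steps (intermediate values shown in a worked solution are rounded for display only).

price = 47.868517
ρ = 93.841917

σ√T = 0.5592·√2.3856 = 0.863706
d₁ = (ln(S/K) + (r+σ²/2)T) / (σ√T) = (ln(113.91/90.36) + (0.0088+0.5592²/2)·2.3856) / 0.863706 = (0.231607 + 0.393987) / 0.863706 = 0.724314
d₂ = d₁ − σ√T = 0.724314 − 0.863706 = -0.139392
e^{−rT} = e^{−0.0088·2.3856} = 0.979226
N(d₁) = 0.765563,  N(d₂) = 0.444570
Call price V = S·N(d₁) − K·e^{−rT}·N(d₂) = 87.205337 − 39.336820 = 47.868517
ρ = K·T·e^{−rT}·N(d₂) = 93.841917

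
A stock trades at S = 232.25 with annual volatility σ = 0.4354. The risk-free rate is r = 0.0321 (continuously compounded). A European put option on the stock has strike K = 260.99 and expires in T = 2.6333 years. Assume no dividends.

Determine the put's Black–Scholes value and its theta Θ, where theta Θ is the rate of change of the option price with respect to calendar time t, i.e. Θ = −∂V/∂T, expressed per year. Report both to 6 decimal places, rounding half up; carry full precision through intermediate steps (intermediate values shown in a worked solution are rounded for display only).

σ√T = 0.4354·√2.6333 = 0.706543
d₁ = (ln(S/K) + (r+σ²/2)T) / (σ√T) = (ln(232.25/260.99) + (0.0321+0.4354²/2)·2.6333) / 0.706543 = (-0.116668 + 0.334130) / 0.706543 = 0.307784
d₂ = d₁ − σ√T = 0.307784 − 0.706543 = -0.398759
e^{−rT} = e^{−0.0321·2.6333} = 0.918945
N(−d₁) = 0.379123,  N(−d₂) = 0.654965
Put price V = K·e^{−rT}·N(−d₂) − S·N(−d₁) = 157.083735 − 88.051387 = 69.032348
φ(d₁) = (1/√(2π))·e^{−d₁²/2} = 0.380487
Θ = −S·φ(d₁)·σ/(2√T) + r·K·e^{−rT}·N(−d₂) = −11.855052 + 5.042388 = -6.812664

price = 69.032348
Θ = -6.812664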